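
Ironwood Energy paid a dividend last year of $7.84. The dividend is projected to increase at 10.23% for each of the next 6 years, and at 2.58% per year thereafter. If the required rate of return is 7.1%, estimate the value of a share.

Two-stage DDM. Project D₁…D_6 at 0.1023, terminal growth 0.0258, discount at r = 0.071.
D_1 = 8.6420
D_2 = 9.5261
D_3 = 10.5006
D_4 = 11.5748
D_5 = 12.7590
D_6 = 14.0642
Terminal value at t=6: TV = D_7/(r−g) = 14.4271/(0.071−0.0258) = 319.1826
P₀ = 8.6420/(1+0.071)^1 + 9.5261/(1+0.071)^2 + 10.5006/(1+0.071)^3 + 11.5748/(1+0.071)^4 + 12.7590/(1+0.071)^5 + 14.0642/(1+0.071)^6 + 319.1826/(1+0.071)^6 = 263.5890

$263.59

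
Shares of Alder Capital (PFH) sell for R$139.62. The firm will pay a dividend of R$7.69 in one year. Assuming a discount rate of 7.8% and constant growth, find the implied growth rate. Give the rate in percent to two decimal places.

2.29%

From P₀ = D₁/(r − g), the implied growth is g = r − D₁/P₀.
g = 0.078 − 7.69/139.62 = 0.078 − 0.05508 = 0.02292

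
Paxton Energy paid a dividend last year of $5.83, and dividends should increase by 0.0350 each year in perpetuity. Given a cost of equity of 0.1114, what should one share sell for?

Gordon growth model: P₀ = D₁/(r − g). D₁ = 5.83 × (1 + 0.035) = 6.0340.
P₀ = 6.0340 / (0.1114 − 0.035) = 6.0340 / 0.0764 = 78.9797

$78.98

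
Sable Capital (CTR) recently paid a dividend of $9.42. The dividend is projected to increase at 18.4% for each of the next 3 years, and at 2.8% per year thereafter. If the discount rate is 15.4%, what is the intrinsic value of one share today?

Two-stage DDM. Project D₁…D_3 at 0.184, terminal growth 0.028, discount at r = 0.154.
D_1 = 11.1533
D_2 = 13.2055
D_3 = 15.6353
Terminal value at t=3: TV = D_4/(r−g) = 16.0731/(0.154−0.028) = 127.5641
P₀ = 11.1533/(1+0.154)^1 + 13.2055/(1+0.154)^2 + 15.6353/(1+0.154)^3 + 127.5641/(1+0.154)^3 = 112.7613

$112.76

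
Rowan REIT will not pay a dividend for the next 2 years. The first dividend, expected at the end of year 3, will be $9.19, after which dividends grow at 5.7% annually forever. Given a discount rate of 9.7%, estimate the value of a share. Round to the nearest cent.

$190.92

Deferred-dividend DDM. At t=2 the remaining stream is a growing perpetuity with first payment D_3 = 9.19.
V_2 = D_3/(r−g) = 9.19/(0.097−0.057) = 229.7500
P₀ = V_2/(1+r)^2 = 229.7500/(1+0.097)^2 = 190.9160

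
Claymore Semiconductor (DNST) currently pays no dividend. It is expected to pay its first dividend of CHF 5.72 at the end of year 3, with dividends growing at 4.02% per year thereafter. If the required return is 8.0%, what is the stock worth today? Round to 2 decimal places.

CHF 123.22

Deferred-dividend DDM. At t=2 the remaining stream is a growing perpetuity with first payment D_3 = 5.72.
V_2 = D_3/(r−g) = 5.72/(0.08−0.0402) = 143.7186
P₀ = V_2/(1+r)^2 = 143.7186/(1+0.08)^2 = 123.2155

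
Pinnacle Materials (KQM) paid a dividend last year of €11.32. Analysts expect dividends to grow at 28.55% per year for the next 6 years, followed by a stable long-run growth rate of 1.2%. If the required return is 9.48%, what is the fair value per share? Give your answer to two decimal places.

€486.27

Two-stage DDM. Project D₁…D_6 at 0.2855, terminal growth 0.012, discount at r = 0.0948.
D_1 = 14.5519
D_2 = 18.7064
D_3 = 24.0471
D_4 = 30.9125
D_5 = 39.7381
D_6 = 51.0833
Terminal value at t=6: TV = D_7/(r−g) = 51.6963/(0.0948−0.012) = 624.3514
P₀ = 14.5519/(1+0.0948)^1 + 18.7064/(1+0.0948)^2 + 24.0471/(1+0.0948)^3 + 30.9125/(1+0.0948)^4 + 39.7381/(1+0.0948)^5 + 51.0833/(1+0.0948)^6 + 624.3514/(1+0.0948)^6 = 486.2685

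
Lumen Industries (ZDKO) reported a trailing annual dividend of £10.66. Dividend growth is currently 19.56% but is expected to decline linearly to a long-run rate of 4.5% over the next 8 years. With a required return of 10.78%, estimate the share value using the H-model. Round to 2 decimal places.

H-model: P₀ = D₀[(1+g_L) + H(g_S−g_L)]/(r−g_L), with H = 8/2 = 4.
P₀ = 10.66 × [(1+0.045) + 4×(0.1956−0.045)] / (0.1078−0.045)
   = 10.66 × 1.6474 / 0.0628 = 279.6383

£279.64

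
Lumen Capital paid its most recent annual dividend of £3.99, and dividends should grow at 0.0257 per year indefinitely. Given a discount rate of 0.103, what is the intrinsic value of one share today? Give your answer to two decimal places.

Gordon growth model: P₀ = D₁/(r − g). D₁ = 3.99 × (1 + 0.0257) = 4.0925.
P₀ = 4.0925 / (0.103 − 0.0257) = 4.0925 / 0.0773 = 52.9436

£52.94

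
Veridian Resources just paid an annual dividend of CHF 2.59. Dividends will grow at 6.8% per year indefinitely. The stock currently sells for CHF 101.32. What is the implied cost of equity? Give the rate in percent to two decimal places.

9.53%

Rearranging the constant-growth DDM: r = D₁/P₀ + g.
D₁ = 2.59 × (1 + 0.068) = 2.7661.
r = 2.7661 / 101.32 + 0.068 = 0.02730 + 0.068 = 0.09530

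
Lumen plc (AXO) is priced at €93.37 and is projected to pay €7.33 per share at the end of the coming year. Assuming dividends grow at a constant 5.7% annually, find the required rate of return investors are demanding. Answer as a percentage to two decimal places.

13.55%

Rearranging the constant-growth DDM: r = D₁/P₀ + g.
r = 7.3300 / 93.37 + 0.057 = 0.07850 + 0.057 = 0.13550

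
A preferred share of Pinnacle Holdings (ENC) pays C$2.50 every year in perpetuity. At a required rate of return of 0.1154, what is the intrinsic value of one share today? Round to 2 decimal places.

C$21.66

Zero-growth DDM (perpetuity): P₀ = D/r = 2.50 / 0.1154 = 21.6638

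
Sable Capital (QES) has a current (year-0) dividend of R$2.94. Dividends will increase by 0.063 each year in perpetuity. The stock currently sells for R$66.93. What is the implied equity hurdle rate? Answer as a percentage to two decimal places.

Rearranging the constant-growth DDM: r = D₁/P₀ + g.
D₁ = 2.94 × (1 + 0.063) = 3.1252.
r = 3.1252 / 66.93 + 0.063 = 0.04669 + 0.063 = 0.10969

10.97%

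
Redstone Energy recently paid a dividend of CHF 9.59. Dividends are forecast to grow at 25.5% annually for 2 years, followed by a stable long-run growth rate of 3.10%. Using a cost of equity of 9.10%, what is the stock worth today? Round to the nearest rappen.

CHF 241.78

Two-stage DDM. Project D₁…D_2 at 0.255, terminal growth 0.031, discount at r = 0.091.
D_1 = 12.0354
D_2 = 15.1045
Terminal value at t=2: TV = D_3/(r−g) = 15.5727/(0.091−0.031) = 259.5455
P₀ = 12.0354/(1+0.091)^1 + 15.1045/(1+0.091)^2 + 259.5455/(1+0.091)^2 = 241.7754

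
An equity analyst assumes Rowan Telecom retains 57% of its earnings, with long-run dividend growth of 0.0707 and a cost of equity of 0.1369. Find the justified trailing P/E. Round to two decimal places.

6.95

Payout ratio b = 1 − 0.57 = 0.43.
Justified trailing P/E = b(1+g)/(r−g) = 0.43×(1+0.0707)/(0.1369−0.0707) = 6.9547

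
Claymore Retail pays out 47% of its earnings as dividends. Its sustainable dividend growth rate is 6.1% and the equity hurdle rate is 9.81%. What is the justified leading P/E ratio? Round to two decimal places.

12.67

Justified leading P/E = b/(r−g) = 0.47/(0.0981−0.061) = 12.6685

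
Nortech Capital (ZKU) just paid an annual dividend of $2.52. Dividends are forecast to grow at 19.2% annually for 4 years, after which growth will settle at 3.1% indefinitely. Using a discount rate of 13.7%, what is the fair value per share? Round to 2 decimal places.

$40.97

Two-stage DDM. Project D₁…D_4 at 0.192, terminal growth 0.031, discount at r = 0.137.
D_1 = 3.0038
D_2 = 3.5806
D_3 = 4.2680
D_4 = 5.0875
Terminal value at t=4: TV = D_5/(r−g) = 5.2452/(0.137−0.031) = 49.4833
P₀ = 3.0038/(1+0.137)^1 + 3.5806/(1+0.137)^2 + 4.2680/(1+0.137)^3 + 5.0875/(1+0.137)^4 + 49.4833/(1+0.137)^4 = 40.9679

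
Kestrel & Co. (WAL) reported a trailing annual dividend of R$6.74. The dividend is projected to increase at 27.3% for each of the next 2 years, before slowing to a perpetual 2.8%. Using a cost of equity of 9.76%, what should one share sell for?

Two-stage DDM. Project D₁…D_2 at 0.273, terminal growth 0.028, discount at r = 0.0976.
D_1 = 8.5800
D_2 = 10.9224
Terminal value at t=2: TV = D_3/(r−g) = 11.2282/(0.0976−0.028) = 161.3246
P₀ = 8.5800/(1+0.0976)^1 + 10.9224/(1+0.0976)^2 + 161.3246/(1+0.0976)^2 = 150.7931

R$150.79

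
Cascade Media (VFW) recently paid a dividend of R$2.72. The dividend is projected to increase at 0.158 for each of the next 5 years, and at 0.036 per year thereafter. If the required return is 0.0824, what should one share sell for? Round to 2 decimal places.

R$101.85

Two-stage DDM. Project D₁…D_5 at 0.158, terminal growth 0.036, discount at r = 0.0824.
D_1 = 3.1498
D_2 = 3.6474
D_3 = 4.2237
D_4 = 4.8911
D_5 = 5.6638
Terminal value at t=5: TV = D_6/(r−g) = 5.8677/(0.0824−0.036) = 126.4601
P₀ = 3.1498/(1+0.0824)^1 + 3.6474/(1+0.0824)^2 + 4.2237/(1+0.0824)^3 + 4.8911/(1+0.0824)^4 + 5.6638/(1+0.0824)^5 + 126.4601/(1+0.0824)^5 = 101.8460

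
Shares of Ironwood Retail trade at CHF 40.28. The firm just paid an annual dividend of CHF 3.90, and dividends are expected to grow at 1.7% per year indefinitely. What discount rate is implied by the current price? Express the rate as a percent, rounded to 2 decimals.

Rearranging the constant-growth DDM: r = D₁/P₀ + g.
D₁ = 3.90 × (1 + 0.017) = 3.9663.
r = 3.9663 / 40.28 + 0.017 = 0.09847 + 0.017 = 0.11547

11.55%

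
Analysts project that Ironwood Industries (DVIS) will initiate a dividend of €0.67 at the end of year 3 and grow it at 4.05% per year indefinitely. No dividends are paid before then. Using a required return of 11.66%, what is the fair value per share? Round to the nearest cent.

€7.06

Deferred-dividend DDM. At t=2 the remaining stream is a growing perpetuity with first payment D_3 = 0.67.
V_2 = D_3/(r−g) = 0.67/(0.1166−0.0405) = 8.8042
P₀ = V_2/(1+r)^2 = 8.8042/(1+0.1166)^2 = 7.0615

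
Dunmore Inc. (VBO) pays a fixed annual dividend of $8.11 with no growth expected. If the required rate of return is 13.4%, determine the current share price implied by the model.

$60.52

Zero-growth DDM (perpetuity): P₀ = D/r = 8.11 / 0.134 = 60.5224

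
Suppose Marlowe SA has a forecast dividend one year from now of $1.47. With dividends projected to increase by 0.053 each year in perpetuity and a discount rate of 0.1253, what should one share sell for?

Gordon growth model: P₀ = D₁/(r − g), with D₁ = 1.47 given directly.
P₀ = 1.4700 / (0.1253 − 0.053) = 1.4700 / 0.0723 = 20.3320

$20.33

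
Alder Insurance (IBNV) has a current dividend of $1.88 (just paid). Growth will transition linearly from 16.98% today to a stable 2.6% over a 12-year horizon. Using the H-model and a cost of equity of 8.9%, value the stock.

H-model: P₀ = D₀[(1+g_L) + H(g_S−g_L)]/(r−g_L), with H = 12/2 = 6.
P₀ = 1.88 × [(1+0.026) + 6×(0.1698−0.026)] / (0.089−0.026)
   = 1.88 × 1.8888 / 0.063 = 56.3642

$56.36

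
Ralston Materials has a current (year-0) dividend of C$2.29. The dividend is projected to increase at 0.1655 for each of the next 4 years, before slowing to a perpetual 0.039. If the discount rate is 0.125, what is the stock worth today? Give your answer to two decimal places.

Two-stage DDM. Project D₁…D_4 at 0.1655, terminal growth 0.039, discount at r = 0.125.
D_1 = 2.6690
D_2 = 3.1107
D_3 = 3.6255
D_4 = 4.2256
Terminal value at t=4: TV = D_5/(r−g) = 4.3904/(0.125−0.039) = 51.0507
P₀ = 2.6690/(1+0.125)^1 + 3.1107/(1+0.125)^2 + 3.6255/(1+0.125)^3 + 4.2256/(1+0.125)^4 + 51.0507/(1+0.125)^4 = 41.8853

C$41.89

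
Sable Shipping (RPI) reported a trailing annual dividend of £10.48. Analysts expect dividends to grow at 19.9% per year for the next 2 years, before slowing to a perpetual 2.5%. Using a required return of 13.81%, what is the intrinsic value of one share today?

Two-stage DDM. Project D₁…D_2 at 0.199, terminal growth 0.025, discount at r = 0.1381.
D_1 = 12.5655
D_2 = 15.0661
Terminal value at t=2: TV = D_3/(r−g) = 15.4427/(0.1381−0.025) = 136.5403
P₀ = 12.5655/(1+0.1381)^1 + 15.0661/(1+0.1381)^2 + 136.5403/(1+0.1381)^2 = 128.0868

£128.09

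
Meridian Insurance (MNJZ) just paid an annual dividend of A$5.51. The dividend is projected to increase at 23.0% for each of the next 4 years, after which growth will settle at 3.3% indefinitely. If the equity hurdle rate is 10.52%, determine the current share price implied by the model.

Two-stage DDM. Project D₁…D_4 at 0.23, terminal growth 0.033, discount at r = 0.1052.
D_1 = 6.7773
D_2 = 8.3361
D_3 = 10.2534
D_4 = 12.6117
Terminal value at t=4: TV = D_5/(r−g) = 13.0278/(0.1052−0.033) = 180.4410
P₀ = 6.7773/(1+0.1052)^1 + 8.3361/(1+0.1052)^2 + 10.2534/(1+0.1052)^3 + 12.6117/(1+0.1052)^4 + 180.4410/(1+0.1052)^4 = 149.9456

A$149.95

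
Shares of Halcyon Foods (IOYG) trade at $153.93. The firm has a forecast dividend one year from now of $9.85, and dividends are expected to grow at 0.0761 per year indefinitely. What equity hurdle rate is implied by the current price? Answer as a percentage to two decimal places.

Rearranging the constant-growth DDM: r = D₁/P₀ + g.
r = 9.8500 / 153.93 + 0.0761 = 0.06399 + 0.0761 = 0.14009

14.01%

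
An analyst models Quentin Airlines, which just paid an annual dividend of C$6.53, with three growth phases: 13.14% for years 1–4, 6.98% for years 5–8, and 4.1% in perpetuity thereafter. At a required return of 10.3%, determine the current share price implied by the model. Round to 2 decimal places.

C$162.06

Three-stage DDM. Project D₁…D_8; terminal Gordon value at t=8 with g = 0.041; discount at r = 0.103.
D_1 = 7.3880
D_2 = 8.3588
D_3 = 9.4572
D_4 = 10.6999
D_5 = 11.4467
D_6 = 12.2457
D_7 = 13.1004
D_8 = 14.0148
TV_8 = 14.5895/(0.103−0.041) = 235.3137
P₀ = Σ Dₜ/(1+r)ᵗ + TV_8/(1+r)^8 = 162.0593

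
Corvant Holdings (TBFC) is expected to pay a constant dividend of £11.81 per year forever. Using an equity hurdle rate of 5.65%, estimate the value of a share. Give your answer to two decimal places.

Zero-growth DDM (perpetuity): P₀ = D/r = 11.81 / 0.0565 = 209.0265

£209.03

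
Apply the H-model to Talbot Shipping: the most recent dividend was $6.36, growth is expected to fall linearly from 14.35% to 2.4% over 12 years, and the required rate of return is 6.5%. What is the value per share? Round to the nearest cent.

$270.07

H-model: P₀ = D₀[(1+g_L) + H(g_S−g_L)]/(r−g_L), with H = 12/2 = 6.
P₀ = 6.36 × [(1+0.024) + 6×(0.1435−0.024)] / (0.065−0.024)
   = 6.36 × 1.7410 / 0.041 = 270.0673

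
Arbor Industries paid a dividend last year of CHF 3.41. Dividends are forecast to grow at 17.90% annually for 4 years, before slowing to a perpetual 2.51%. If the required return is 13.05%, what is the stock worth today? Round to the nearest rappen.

CHF 54.40

Two-stage DDM. Project D₁…D_4 at 0.179, terminal growth 0.0251, discount at r = 0.1305.
D_1 = 4.0204
D_2 = 4.7400
D_3 = 5.5885
D_4 = 6.5888
Terminal value at t=4: TV = D_5/(r−g) = 6.7542/(0.1305−0.0251) = 64.0819
P₀ = 4.0204/(1+0.1305)^1 + 4.7400/(1+0.1305)^2 + 5.5885/(1+0.1305)^3 + 6.5888/(1+0.1305)^4 + 64.0819/(1+0.1305)^4 = 54.4002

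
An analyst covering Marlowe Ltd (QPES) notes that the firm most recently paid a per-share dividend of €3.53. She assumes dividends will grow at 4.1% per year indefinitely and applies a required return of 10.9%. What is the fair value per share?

Gordon growth model: P₀ = D₁/(r − g). D₁ = 3.53 × (1 + 0.041) = 3.6747.
P₀ = 3.6747 / (0.109 − 0.041) = 3.6747 / 0.068 = 54.0401

€54.04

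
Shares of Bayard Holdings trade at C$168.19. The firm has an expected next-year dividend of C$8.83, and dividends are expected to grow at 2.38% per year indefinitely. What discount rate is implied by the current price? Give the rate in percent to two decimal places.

7.63%

Rearranging the constant-growth DDM: r = D₁/P₀ + g.
r = 8.8300 / 168.19 + 0.0238 = 0.05250 + 0.0238 = 0.07630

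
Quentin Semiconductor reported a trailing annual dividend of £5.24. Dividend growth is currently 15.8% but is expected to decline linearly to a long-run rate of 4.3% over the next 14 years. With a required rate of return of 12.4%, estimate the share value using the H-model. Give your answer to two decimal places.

H-model: P₀ = D₀[(1+g_L) + H(g_S−g_L)]/(r−g_L), with H = 14/2 = 7.
P₀ = 5.24 × [(1+0.043) + 7×(0.158−0.043)] / (0.124−0.043)
   = 5.24 × 1.8480 / 0.081 = 119.5496

£119.55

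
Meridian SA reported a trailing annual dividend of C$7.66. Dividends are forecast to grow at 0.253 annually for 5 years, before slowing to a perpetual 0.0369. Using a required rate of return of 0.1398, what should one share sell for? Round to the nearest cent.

Two-stage DDM. Project D₁…D_5 at 0.253, terminal growth 0.0369, discount at r = 0.1398.
D_1 = 9.5980
D_2 = 12.0263
D_3 = 15.0689
D_4 = 18.8814
D_5 = 23.6583
Terminal value at t=5: TV = D_6/(r−g) = 24.5313/(0.1398−0.0369) = 238.3997
P₀ = 9.5980/(1+0.1398)^1 + 12.0263/(1+0.1398)^2 + 15.0689/(1+0.1398)^3 + 18.8814/(1+0.1398)^4 + 23.6583/(1+0.1398)^5 + 238.3997/(1+0.1398)^5 = 175.2656

C$175.27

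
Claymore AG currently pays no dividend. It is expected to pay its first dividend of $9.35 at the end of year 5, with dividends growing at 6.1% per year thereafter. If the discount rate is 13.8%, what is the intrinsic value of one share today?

Deferred-dividend DDM. At t=4 the remaining stream is a growing perpetuity with first payment D_5 = 9.35.
V_4 = D_5/(r−g) = 9.35/(0.138−0.061) = 121.4286
P₀ = V_4/(1+r)^4 = 121.4286/(1+0.138)^4 = 72.4022

$72.40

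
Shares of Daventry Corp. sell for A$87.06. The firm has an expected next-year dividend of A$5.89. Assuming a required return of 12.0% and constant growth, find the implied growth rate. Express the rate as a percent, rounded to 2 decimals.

From P₀ = D₁/(r − g), the implied growth is g = r − D₁/P₀.
g = 0.12 − 5.89/87.06 = 0.12 − 0.06765 = 0.05235

5.23%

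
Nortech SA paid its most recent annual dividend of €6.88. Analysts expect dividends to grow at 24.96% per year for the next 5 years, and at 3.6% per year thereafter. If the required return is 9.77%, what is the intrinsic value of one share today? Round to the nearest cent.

Two-stage DDM. Project D₁…D_5 at 0.2496, terminal growth 0.036, discount at r = 0.0977.
D_1 = 8.5972
D_2 = 10.7431
D_3 = 13.4246
D_4 = 16.7754
D_5 = 20.9625
Terminal value at t=5: TV = D_6/(r−g) = 21.7172/(0.0977−0.036) = 351.9801
P₀ = 8.5972/(1+0.0977)^1 + 10.7431/(1+0.0977)^2 + 13.4246/(1+0.0977)^3 + 16.7754/(1+0.0977)^4 + 20.9625/(1+0.0977)^5 + 351.9801/(1+0.0977)^5 = 272.4559

€272.46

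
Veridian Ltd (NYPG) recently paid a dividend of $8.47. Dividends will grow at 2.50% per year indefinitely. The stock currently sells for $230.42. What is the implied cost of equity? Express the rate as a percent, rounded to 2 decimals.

Rearranging the constant-growth DDM: r = D₁/P₀ + g.
D₁ = 8.47 × (1 + 0.025) = 8.6817.
r = 8.6817 / 230.42 + 0.025 = 0.03768 + 0.025 = 0.06268

6.27%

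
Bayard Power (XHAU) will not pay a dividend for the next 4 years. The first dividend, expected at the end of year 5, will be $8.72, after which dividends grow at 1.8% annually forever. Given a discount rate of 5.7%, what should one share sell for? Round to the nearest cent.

Deferred-dividend DDM. At t=4 the remaining stream is a growing perpetuity with first payment D_5 = 8.72.
V_4 = D_5/(r−g) = 8.72/(0.057−0.018) = 223.5897
P₀ = V_4/(1+r)^4 = 223.5897/(1+0.057)^4 = 179.1232

$179.12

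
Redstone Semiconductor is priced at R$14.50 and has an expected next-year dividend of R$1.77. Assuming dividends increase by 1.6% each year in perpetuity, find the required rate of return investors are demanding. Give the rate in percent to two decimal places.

Rearranging the constant-growth DDM: r = D₁/P₀ + g.
r = 1.7700 / 14.50 + 0.016 = 0.12207 + 0.016 = 0.13807

13.81%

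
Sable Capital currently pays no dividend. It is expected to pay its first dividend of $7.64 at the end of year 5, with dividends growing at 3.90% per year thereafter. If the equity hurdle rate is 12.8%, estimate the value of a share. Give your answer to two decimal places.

Deferred-dividend DDM. At t=4 the remaining stream is a growing perpetuity with first payment D_5 = 7.64.
V_4 = D_5/(r−g) = 7.64/(0.128−0.039) = 85.8427
P₀ = V_4/(1+r)^4 = 85.8427/(1+0.128)^4 = 53.0233

$53.02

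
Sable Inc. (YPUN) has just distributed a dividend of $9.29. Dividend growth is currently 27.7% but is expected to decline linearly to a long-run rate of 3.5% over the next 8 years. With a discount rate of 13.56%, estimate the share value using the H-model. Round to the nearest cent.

$184.97

H-model: P₀ = D₀[(1+g_L) + H(g_S−g_L)]/(r−g_L), with H = 8/2 = 4.
P₀ = 9.29 × [(1+0.035) + 4×(0.277−0.035)] / (0.1356−0.035)
   = 9.29 × 2.0030 / 0.1006 = 184.9689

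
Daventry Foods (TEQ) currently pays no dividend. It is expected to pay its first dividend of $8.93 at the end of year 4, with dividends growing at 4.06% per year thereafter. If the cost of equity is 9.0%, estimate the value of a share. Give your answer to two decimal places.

$139.59

Deferred-dividend DDM. At t=3 the remaining stream is a growing perpetuity with first payment D_4 = 8.93.
V_3 = D_4/(r−g) = 8.93/(0.09−0.0406) = 180.7692
P₀ = V_3/(1+r)^3 = 180.7692/(1+0.09)^3 = 139.5870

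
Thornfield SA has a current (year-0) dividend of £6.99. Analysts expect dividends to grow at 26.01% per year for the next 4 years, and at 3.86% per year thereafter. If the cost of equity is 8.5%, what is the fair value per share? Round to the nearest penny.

£325.86

Two-stage DDM. Project D₁…D_4 at 0.2601, terminal growth 0.0386, discount at r = 0.085.
D_1 = 8.8081
D_2 = 11.0991
D_3 = 13.9860
D_4 = 17.6237
Terminal value at t=4: TV = D_5/(r−g) = 18.3040/(0.085−0.0386) = 394.4823
P₀ = 8.8081/(1+0.085)^1 + 11.0991/(1+0.085)^2 + 13.9860/(1+0.085)^3 + 17.6237/(1+0.085)^4 + 394.4823/(1+0.085)^4 = 325.8611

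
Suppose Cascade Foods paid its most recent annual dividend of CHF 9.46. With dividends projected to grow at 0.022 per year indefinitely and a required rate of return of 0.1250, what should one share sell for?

Gordon growth model: P₀ = D₁/(r − g). D₁ = 9.46 × (1 + 0.022) = 9.6681.
P₀ = 9.6681 / (0.125 − 0.022) = 9.6681 / 0.103 = 93.8652

CHF 93.87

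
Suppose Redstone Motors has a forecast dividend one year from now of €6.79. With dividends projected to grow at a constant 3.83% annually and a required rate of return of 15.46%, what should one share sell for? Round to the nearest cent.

Gordon growth model: P₀ = D₁/(r − g), with D₁ = 6.79 given directly.
P₀ = 6.7900 / (0.1546 − 0.0383) = 6.7900 / 0.1163 = 58.3835

€58.38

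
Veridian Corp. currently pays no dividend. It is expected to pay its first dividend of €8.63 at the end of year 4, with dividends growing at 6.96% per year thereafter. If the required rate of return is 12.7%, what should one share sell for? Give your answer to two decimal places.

Deferred-dividend DDM. At t=3 the remaining stream is a growing perpetuity with first payment D_4 = 8.63.
V_3 = D_4/(r−g) = 8.63/(0.127−0.0696) = 150.3484
P₀ = V_3/(1+r)^3 = 150.3484/(1+0.127)^3 = 105.0333

€105.03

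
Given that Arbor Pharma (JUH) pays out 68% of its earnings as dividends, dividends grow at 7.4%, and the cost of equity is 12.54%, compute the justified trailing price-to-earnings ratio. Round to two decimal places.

14.21

Justified trailing P/E = b(1+g)/(r−g) = 0.68×(1+0.074)/(0.1254−0.074) = 14.2086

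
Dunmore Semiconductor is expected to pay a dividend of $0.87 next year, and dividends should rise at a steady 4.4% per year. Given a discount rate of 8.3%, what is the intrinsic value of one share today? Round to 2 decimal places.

Gordon growth model: P₀ = D₁/(r − g), with D₁ = 0.87 given directly.
P₀ = 0.8700 / (0.083 − 0.044) = 0.8700 / 0.039 = 22.3077

$22.31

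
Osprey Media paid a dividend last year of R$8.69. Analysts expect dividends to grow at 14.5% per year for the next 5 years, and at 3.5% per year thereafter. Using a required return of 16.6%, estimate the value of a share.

Two-stage DDM. Project D₁…D_5 at 0.145, terminal growth 0.035, discount at r = 0.166.
D_1 = 9.9500
D_2 = 11.3928
D_3 = 13.0448
D_4 = 14.9363
D_5 = 17.1020
Terminal value at t=5: TV = D_6/(r−g) = 17.7006/(0.166−0.035) = 135.1190
P₀ = 9.9500/(1+0.166)^1 + 11.3928/(1+0.166)^2 + 13.0448/(1+0.166)^3 + 14.9363/(1+0.166)^4 + 17.1020/(1+0.166)^5 + 135.1190/(1+0.166)^5 = 103.8516

R$103.85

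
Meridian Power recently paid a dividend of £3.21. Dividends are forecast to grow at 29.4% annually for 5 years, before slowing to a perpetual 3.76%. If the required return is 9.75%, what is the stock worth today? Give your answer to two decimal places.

Two-stage DDM. Project D₁…D_5 at 0.294, terminal growth 0.0376, discount at r = 0.0975.
D_1 = 4.1537
D_2 = 5.3749
D_3 = 6.9552
D_4 = 9.0000
D_5 = 11.6460
Terminal value at t=5: TV = D_6/(r−g) = 12.0839/(0.0975−0.0376) = 201.7342
P₀ = 4.1537/(1+0.0975)^1 + 5.3749/(1+0.0975)^2 + 6.9552/(1+0.0975)^3 + 9.0000/(1+0.0975)^4 + 11.6460/(1+0.0975)^5 + 201.7342/(1+0.0975)^5 = 153.7200

£153.72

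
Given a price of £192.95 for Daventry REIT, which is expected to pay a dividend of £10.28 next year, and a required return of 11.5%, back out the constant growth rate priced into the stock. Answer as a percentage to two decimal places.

From P₀ = D₁/(r − g), the implied growth is g = r − D₁/P₀.
g = 0.115 − 10.28/192.95 = 0.115 − 0.05328 = 0.06172

6.17%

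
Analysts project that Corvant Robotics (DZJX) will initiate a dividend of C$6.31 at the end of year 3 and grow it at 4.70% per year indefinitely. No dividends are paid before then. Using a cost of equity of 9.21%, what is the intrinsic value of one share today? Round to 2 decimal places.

C$117.31

Deferred-dividend DDM. At t=2 the remaining stream is a growing perpetuity with first payment D_3 = 6.31.
V_2 = D_3/(r−g) = 6.31/(0.0921−0.047) = 139.9113
P₀ = V_2/(1+r)^2 = 139.9113/(1+0.0921)^2 = 117.3081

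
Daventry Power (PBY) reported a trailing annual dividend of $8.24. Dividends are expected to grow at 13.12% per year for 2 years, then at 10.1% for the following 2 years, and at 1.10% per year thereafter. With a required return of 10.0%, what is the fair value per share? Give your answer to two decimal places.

$133.81

Three-stage DDM. Project D₁…D_4; terminal Gordon value at t=4 with g = 0.011; discount at r = 0.1.
D_1 = 9.3211
D_2 = 10.5440
D_3 = 11.6090
D_4 = 12.7815
TV_4 = 12.9221/(0.1−0.011) = 145.1917
P₀ = Σ Dₜ/(1+r)ᵗ + TV_4/(1+r)^4 = 133.8076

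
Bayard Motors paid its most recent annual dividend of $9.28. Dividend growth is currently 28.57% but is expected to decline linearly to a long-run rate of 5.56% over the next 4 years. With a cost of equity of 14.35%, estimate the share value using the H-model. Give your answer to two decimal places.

$160.03

H-model: P₀ = D₀[(1+g_L) + H(g_S−g_L)]/(r−g_L), with H = 4/2 = 2.
P₀ = 9.28 × [(1+0.0556) + 2×(0.2857−0.0556)] / (0.1435−0.0556)
   = 9.28 × 1.5158 / 0.0879 = 160.0299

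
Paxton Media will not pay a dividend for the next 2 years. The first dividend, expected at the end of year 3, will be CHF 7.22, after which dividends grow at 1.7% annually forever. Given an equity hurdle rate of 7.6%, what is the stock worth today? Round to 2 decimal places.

CHF 105.70

Deferred-dividend DDM. At t=2 the remaining stream is a growing perpetuity with first payment D_3 = 7.22.
V_2 = D_3/(r−g) = 7.22/(0.076−0.017) = 122.3729
P₀ = V_2/(1+r)^2 = 122.3729/(1+0.076)^2 = 105.6965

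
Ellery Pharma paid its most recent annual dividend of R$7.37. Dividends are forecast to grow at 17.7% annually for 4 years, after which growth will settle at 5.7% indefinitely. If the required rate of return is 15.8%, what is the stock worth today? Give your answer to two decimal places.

Two-stage DDM. Project D₁…D_4 at 0.177, terminal growth 0.057, discount at r = 0.158.
D_1 = 8.6745
D_2 = 10.2099
D_3 = 12.0170
D_4 = 14.1440
Terminal value at t=4: TV = D_5/(r−g) = 14.9502/(0.158−0.057) = 148.0222
P₀ = 8.6745/(1+0.158)^1 + 10.2099/(1+0.158)^2 + 12.0170/(1+0.158)^3 + 14.1440/(1+0.158)^4 + 148.0222/(1+0.158)^4 = 113.0268

R$113.03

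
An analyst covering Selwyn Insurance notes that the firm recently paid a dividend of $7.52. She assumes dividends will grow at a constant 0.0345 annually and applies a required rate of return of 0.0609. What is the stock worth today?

$294.68

Gordon growth model: P₀ = D₁/(r − g). D₁ = 7.52 × (1 + 0.0345) = 7.7794.
P₀ = 7.7794 / (0.0609 − 0.0345) = 7.7794 / 0.0264 = 294.6758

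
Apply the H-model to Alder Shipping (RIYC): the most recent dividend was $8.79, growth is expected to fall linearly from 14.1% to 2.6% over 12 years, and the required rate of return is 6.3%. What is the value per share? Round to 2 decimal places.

H-model: P₀ = D₀[(1+g_L) + H(g_S−g_L)]/(r−g_L), with H = 12/2 = 6.
P₀ = 8.79 × [(1+0.026) + 6×(0.141−0.026)] / (0.063−0.026)
   = 8.79 × 1.7160 / 0.037 = 407.6659

$407.67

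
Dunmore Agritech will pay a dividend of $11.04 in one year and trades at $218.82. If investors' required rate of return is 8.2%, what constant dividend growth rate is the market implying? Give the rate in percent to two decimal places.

From P₀ = D₁/(r − g), the implied growth is g = r − D₁/P₀.
g = 0.082 − 11.04/218.82 = 0.082 − 0.05045 = 0.03155

3.15%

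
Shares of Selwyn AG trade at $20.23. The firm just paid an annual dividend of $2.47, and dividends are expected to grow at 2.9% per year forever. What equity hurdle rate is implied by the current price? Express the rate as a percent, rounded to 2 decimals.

15.46%

Rearranging the constant-growth DDM: r = D₁/P₀ + g.
D₁ = 2.47 × (1 + 0.029) = 2.5416.
r = 2.5416 / 20.23 + 0.029 = 0.12564 + 0.029 = 0.15464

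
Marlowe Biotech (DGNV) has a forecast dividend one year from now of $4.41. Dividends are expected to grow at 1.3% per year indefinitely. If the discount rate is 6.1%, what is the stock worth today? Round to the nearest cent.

Gordon growth model: P₀ = D₁/(r − g), with D₁ = 4.41 given directly.
P₀ = 4.4100 / (0.061 − 0.013) = 4.4100 / 0.048 = 91.8750

$91.88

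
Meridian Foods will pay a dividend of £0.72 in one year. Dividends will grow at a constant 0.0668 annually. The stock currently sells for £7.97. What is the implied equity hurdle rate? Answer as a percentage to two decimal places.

15.71%

Rearranging the constant-growth DDM: r = D₁/P₀ + g.
r = 0.7200 / 7.97 + 0.0668 = 0.09034 + 0.0668 = 0.15714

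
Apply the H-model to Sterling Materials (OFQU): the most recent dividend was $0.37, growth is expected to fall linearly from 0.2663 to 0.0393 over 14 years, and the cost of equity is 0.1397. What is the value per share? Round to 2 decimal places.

H-model: P₀ = D₀[(1+g_L) + H(g_S−g_L)]/(r−g_L), with H = 14/2 = 7.
P₀ = 0.37 × [(1+0.0393) + 7×(0.2663−0.0393)] / (0.1397−0.0393)
   = 0.37 × 2.6283 / 0.1004 = 9.6860

$9.69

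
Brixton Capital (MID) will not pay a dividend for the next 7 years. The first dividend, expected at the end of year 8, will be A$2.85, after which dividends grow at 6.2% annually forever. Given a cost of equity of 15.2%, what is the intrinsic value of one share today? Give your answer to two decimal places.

Deferred-dividend DDM. At t=7 the remaining stream is a growing perpetuity with first payment D_8 = 2.85.
V_7 = D_8/(r−g) = 2.85/(0.152−0.062) = 31.6667
P₀ = V_7/(1+r)^7 = 31.6667/(1+0.152)^7 = 11.7607

A$11.76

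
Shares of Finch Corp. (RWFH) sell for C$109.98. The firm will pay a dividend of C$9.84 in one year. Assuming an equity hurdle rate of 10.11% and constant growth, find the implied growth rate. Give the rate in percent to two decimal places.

1.16%

From P₀ = D₁/(r − g), the implied growth is g = r − D₁/P₀.
g = 0.1011 − 9.84/109.98 = 0.1011 − 0.08947 = 0.01163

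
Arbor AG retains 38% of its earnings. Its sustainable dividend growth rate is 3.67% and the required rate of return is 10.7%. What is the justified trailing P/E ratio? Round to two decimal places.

Payout ratio b = 1 − 0.38 = 0.62.
Justified trailing P/E = b(1+g)/(r−g) = 0.62×(1+0.0367)/(0.107−0.0367) = 9.1430

9.14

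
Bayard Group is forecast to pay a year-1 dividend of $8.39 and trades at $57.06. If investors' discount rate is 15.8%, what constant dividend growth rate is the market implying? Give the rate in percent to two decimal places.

1.10%

From P₀ = D₁/(r − g), the implied growth is g = r − D₁/P₀.
g = 0.158 − 8.39/57.06 = 0.158 − 0.14704 = 0.01096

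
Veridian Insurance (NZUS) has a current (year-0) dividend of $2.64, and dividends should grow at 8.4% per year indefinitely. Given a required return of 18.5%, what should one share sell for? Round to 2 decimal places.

Gordon growth model: P₀ = D₁/(r − g). D₁ = 2.64 × (1 + 0.084) = 2.8618.
P₀ = 2.8618 / (0.185 − 0.084) = 2.8618 / 0.101 = 28.3343

$28.33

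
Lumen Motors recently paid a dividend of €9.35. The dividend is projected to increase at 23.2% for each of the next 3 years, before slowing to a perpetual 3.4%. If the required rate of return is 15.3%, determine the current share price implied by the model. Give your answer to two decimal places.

€131.19

Two-stage DDM. Project D₁…D_3 at 0.232, terminal growth 0.034, discount at r = 0.153.
D_1 = 11.5192
D_2 = 14.1917
D_3 = 17.4841
Terminal value at t=3: TV = D_4/(r−g) = 18.0786/(0.153−0.034) = 151.9208
P₀ = 11.5192/(1+0.153)^1 + 14.1917/(1+0.153)^2 + 17.4841/(1+0.153)^3 + 151.9208/(1+0.153)^3 = 131.1851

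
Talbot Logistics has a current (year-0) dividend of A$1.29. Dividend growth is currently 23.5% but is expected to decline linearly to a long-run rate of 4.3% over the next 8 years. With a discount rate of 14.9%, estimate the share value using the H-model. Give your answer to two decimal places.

A$22.04

H-model: P₀ = D₀[(1+g_L) + H(g_S−g_L)]/(r−g_L), with H = 8/2 = 4.
P₀ = 1.29 × [(1+0.043) + 4×(0.235−0.043)] / (0.149−0.043)
   = 1.29 × 1.8110 / 0.106 = 22.0395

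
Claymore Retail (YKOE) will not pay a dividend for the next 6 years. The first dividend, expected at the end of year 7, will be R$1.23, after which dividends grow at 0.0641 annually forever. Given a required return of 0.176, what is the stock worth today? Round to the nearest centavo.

R$4.16

Deferred-dividend DDM. At t=6 the remaining stream is a growing perpetuity with first payment D_7 = 1.23.
V_6 = D_7/(r−g) = 1.23/(0.176−0.0641) = 10.9920
P₀ = V_6/(1+r)^6 = 10.9920/(1+0.176)^6 = 4.1556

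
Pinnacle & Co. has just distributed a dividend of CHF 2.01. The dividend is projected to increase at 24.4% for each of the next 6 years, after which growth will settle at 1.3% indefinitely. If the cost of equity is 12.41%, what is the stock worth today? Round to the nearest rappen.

CHF 51.12

Two-stage DDM. Project D₁…D_6 at 0.244, terminal growth 0.013, discount at r = 0.1241.
D_1 = 2.5004
D_2 = 3.1105
D_3 = 3.8695
D_4 = 4.8137
D_5 = 5.9882
D_6 = 7.4493
Terminal value at t=6: TV = D_7/(r−g) = 7.5462/(0.1241−0.013) = 67.9225
P₀ = 2.5004/(1+0.1241)^1 + 3.1105/(1+0.1241)^2 + 3.8695/(1+0.1241)^3 + 4.8137/(1+0.1241)^4 + 5.9882/(1+0.1241)^5 + 7.4493/(1+0.1241)^6 + 67.9225/(1+0.1241)^6 = 51.1191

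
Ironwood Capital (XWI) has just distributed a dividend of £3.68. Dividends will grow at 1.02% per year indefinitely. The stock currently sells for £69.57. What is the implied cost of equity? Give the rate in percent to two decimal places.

Rearranging the constant-growth DDM: r = D₁/P₀ + g.
D₁ = 3.68 × (1 + 0.0102) = 3.7175.
r = 3.7175 / 69.57 + 0.0102 = 0.05344 + 0.0102 = 0.06364

6.36%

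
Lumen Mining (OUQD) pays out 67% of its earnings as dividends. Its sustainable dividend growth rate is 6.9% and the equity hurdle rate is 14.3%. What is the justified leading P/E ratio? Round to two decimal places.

Justified leading P/E = b/(r−g) = 0.67/(0.143−0.069) = 9.0541

9.05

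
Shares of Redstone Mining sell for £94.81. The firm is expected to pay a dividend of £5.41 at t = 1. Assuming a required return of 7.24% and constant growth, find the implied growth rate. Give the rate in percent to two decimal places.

1.53%

From P₀ = D₁/(r − g), the implied growth is g = r − D₁/P₀.
g = 0.0724 − 5.41/94.81 = 0.0724 − 0.05706 = 0.01534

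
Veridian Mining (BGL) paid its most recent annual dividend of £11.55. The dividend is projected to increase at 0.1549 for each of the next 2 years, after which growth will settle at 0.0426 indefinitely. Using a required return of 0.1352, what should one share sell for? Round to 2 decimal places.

Two-stage DDM. Project D₁…D_2 at 0.1549, terminal growth 0.0426, discount at r = 0.1352.
D_1 = 13.3391
D_2 = 15.4053
Terminal value at t=2: TV = D_3/(r−g) = 16.0616/(0.1352−0.0426) = 173.4513
P₀ = 13.3391/(1+0.1352)^1 + 15.4053/(1+0.1352)^2 + 173.4513/(1+0.1352)^2 = 158.3010

£158.30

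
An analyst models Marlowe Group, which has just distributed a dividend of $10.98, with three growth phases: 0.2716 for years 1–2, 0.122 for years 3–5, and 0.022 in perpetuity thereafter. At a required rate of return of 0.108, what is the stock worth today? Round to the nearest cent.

$250.01

Three-stage DDM. Project D₁…D_5; terminal Gordon value at t=5 with g = 0.022; discount at r = 0.108.
D_1 = 13.9622
D_2 = 17.7543
D_3 = 19.9203
D_4 = 22.3506
D_5 = 25.0774
TV_5 = 25.6291/(0.108−0.022) = 298.0124
P₀ = Σ Dₜ/(1+r)ᵗ + TV_5/(1+r)^5 = 250.0121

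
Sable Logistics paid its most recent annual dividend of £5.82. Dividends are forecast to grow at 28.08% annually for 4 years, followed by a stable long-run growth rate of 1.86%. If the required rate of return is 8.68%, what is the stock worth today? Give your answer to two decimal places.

£203.37

Two-stage DDM. Project D₁…D_4 at 0.2808, terminal growth 0.0186, discount at r = 0.0868.
D_1 = 7.4543
D_2 = 9.5474
D_3 = 12.2283
D_4 = 15.6620
Terminal value at t=4: TV = D_5/(r−g) = 15.9534/(0.0868−0.0186) = 233.9201
P₀ = 7.4543/(1+0.0868)^1 + 9.5474/(1+0.0868)^2 + 12.2283/(1+0.0868)^3 + 15.6620/(1+0.0868)^4 + 233.9201/(1+0.0868)^4 = 203.3702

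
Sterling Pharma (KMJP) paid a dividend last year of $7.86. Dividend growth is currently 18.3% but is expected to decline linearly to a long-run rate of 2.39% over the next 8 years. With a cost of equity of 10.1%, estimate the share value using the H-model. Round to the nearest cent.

$169.26

H-model: P₀ = D₀[(1+g_L) + H(g_S−g_L)]/(r−g_L), with H = 8/2 = 4.
P₀ = 7.86 × [(1+0.0239) + 4×(0.183−0.0239)] / (0.101−0.0239)
   = 7.86 × 1.6603 / 0.0771 = 169.2602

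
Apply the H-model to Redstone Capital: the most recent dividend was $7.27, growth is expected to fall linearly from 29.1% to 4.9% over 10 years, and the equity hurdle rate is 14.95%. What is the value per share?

H-model: P₀ = D₀[(1+g_L) + H(g_S−g_L)]/(r−g_L), with H = 10/2 = 5.
P₀ = 7.27 × [(1+0.049) + 5×(0.291−0.049)] / (0.1495−0.049)
   = 7.27 × 2.2590 / 0.1005 = 163.4122

$163.41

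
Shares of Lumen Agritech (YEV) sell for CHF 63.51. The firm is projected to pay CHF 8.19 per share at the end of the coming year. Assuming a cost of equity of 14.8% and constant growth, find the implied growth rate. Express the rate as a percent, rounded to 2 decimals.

From P₀ = D₁/(r − g), the implied growth is g = r − D₁/P₀.
g = 0.148 − 8.19/63.51 = 0.148 − 0.12896 = 0.01904

1.90%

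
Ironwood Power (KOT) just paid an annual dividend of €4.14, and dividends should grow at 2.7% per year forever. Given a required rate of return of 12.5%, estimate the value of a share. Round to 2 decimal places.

€43.39

Gordon growth model: P₀ = D₁/(r − g). D₁ = 4.14 × (1 + 0.027) = 4.2518.
P₀ = 4.2518 / (0.125 − 0.027) = 4.2518 / 0.098 = 43.3855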